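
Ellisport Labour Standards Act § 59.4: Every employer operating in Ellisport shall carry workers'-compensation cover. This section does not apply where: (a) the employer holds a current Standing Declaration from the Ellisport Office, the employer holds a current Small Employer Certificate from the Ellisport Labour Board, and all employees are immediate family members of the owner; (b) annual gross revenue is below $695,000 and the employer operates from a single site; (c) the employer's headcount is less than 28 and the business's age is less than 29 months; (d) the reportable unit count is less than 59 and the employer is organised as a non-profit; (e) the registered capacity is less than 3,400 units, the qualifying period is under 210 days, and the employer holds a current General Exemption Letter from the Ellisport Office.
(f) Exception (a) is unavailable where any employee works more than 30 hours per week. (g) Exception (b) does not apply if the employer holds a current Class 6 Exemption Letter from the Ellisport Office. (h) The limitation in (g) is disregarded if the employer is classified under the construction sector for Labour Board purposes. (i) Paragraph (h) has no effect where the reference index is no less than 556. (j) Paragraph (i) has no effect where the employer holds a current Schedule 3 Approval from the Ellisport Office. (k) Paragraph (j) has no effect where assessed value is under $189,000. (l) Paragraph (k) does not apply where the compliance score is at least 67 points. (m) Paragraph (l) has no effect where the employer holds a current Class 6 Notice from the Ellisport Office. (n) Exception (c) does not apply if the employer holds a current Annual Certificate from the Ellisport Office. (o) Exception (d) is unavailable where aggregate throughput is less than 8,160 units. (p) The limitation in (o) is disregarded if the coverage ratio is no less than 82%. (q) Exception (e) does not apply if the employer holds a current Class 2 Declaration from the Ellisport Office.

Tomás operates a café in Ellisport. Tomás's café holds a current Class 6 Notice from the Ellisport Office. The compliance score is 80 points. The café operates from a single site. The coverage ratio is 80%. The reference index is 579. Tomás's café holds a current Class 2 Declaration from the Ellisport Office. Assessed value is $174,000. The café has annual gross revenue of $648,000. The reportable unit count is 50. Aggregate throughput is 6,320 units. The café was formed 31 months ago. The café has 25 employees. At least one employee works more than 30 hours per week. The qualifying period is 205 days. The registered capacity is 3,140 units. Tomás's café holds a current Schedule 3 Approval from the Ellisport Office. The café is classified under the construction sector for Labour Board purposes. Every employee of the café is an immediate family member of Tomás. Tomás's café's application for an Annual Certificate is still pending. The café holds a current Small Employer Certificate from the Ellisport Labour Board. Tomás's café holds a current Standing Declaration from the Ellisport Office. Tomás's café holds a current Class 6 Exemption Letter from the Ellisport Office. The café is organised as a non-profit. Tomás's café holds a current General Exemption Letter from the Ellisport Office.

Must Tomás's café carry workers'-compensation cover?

Yes — Tomás's café must carry workers'-compensation cover.

Exception (a) is satisfied on its face — a current Standing Declaration is held; a current Small Employer Certificate is held; every employee is an immediate family member. Turning to paragraph (f): (f) operates against (a): at least one employee exceeds 30 hours/week. (a) is therefore removed.
Exception (b)'s conditions are all satisfied: annual gross revenue is $648,000, below the $695,000 limit; the employer operates from a single site. But applying paragraphs (g)–(m): (g) is engaged — a current Class 6 Exemption Letter is held. (h) operates (the café is classified under the construction sector), but yields to (i): (i) applies — the reference index is 579, meeting the 556 threshold. (j) operates (a current Schedule 3 Approval is held), but is overridden by (k): (k) operates — assessed value is $174,000, under the $189,000 limit. (l) would limit (k) — the compliance score is 80 points, meeting the 67 points threshold — but (m) sets (l) aside: (m) operates against (l): a current Class 6 Notice is held. So (b) is unavailable.
Exception (c) requires that the business's age is less than 29 months; but the business's age is 31 months, not less than 29 months, so (c) is unavailable.
Exception (d)'s conditions are all satisfied: the reportable unit count is 50, less than the 59 limit; the employer is a non-profit. But: (o) is engaged — aggregate throughput is 6,320 units, less than the 8,160 units limit. (p), which would lift (o), is not engaged — the coverage ratio is 80%, short of 82%. (d) is therefore removed.
All of (e)'s requirements are met (the registered capacity is 3,140 units, less than the 3,400 units limit; the qualifying period is 205 days, under the 210 days limit; a current General Exemption Letter is held). Turning to paragraph (q): (q) operates — a current Class 2 Declaration is held. Exception (e) does not apply.
No exception applies. The general rule governs.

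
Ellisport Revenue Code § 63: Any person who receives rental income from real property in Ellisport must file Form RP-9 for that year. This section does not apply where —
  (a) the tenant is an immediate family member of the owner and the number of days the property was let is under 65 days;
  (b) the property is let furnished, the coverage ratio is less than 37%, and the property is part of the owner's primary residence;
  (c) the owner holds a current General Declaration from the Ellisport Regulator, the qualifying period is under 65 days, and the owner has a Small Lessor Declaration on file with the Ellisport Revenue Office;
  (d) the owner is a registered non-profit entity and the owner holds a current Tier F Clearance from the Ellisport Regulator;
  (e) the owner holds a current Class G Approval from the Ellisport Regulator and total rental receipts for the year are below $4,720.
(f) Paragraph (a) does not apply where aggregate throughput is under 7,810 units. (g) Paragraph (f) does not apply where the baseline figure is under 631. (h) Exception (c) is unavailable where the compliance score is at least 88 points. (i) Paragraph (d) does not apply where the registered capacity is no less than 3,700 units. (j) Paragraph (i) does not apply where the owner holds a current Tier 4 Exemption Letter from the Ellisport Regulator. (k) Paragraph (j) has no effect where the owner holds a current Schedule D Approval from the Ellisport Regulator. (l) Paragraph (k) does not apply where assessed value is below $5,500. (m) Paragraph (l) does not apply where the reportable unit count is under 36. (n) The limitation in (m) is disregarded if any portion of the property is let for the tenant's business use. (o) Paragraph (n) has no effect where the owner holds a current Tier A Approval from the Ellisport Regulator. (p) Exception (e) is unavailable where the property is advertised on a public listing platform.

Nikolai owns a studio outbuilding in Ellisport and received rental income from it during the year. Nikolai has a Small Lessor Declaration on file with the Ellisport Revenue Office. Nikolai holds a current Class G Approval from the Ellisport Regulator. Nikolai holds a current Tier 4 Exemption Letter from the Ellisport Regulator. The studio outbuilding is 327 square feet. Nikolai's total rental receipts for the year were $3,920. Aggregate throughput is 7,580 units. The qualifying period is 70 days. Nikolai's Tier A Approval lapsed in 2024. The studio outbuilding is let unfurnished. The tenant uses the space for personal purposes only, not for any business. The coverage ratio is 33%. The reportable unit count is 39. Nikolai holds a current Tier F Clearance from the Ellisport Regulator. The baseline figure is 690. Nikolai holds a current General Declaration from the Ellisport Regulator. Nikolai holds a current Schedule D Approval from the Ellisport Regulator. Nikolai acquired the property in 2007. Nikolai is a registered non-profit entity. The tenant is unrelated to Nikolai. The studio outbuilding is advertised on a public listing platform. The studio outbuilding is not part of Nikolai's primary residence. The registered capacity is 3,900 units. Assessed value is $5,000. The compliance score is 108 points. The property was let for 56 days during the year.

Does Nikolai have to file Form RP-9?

No — exception (d) applies; Nikolai is not required to file Form RP-9.

Exception (a) does not apply: the tenant is unrelated to the owner.
Exception (b) requires that the property is let furnished; but the property is let unfurnished, so (b) is unavailable.
Exception (c) requires that the qualifying period is under 65 days; but the qualifying period is 70 days, not under 65 days, so (c) is unavailable.
All of (d)'s requirements are met (Nikolai is a registered non-profit; a current Tier F Clearance is held). Under paragraphs (i)–(o): (i) is triggered (the registered capacity is 3,900 units, meeting the 3,700 units threshold), but is set aside by (j): (j) is triggered — a current Tier 4 Exemption Letter is held. (k) would limit (j) — a current Schedule D Approval is held — but (l) sets (k) aside: (l) operates against (k): assessed value is $5,000, below the $5,500 limit. (m), which would lift (l), does not operate here — the reportable unit count is 39, not under 36. So (d) applies.
Exception (e) is satisfied on its face — a current Class G Approval is held; total rental receipts for the year are $3,920, below the $4,720 limit. Turning to paragraph (p): (p) operates — the property is publicly advertised. So (e) is unavailable.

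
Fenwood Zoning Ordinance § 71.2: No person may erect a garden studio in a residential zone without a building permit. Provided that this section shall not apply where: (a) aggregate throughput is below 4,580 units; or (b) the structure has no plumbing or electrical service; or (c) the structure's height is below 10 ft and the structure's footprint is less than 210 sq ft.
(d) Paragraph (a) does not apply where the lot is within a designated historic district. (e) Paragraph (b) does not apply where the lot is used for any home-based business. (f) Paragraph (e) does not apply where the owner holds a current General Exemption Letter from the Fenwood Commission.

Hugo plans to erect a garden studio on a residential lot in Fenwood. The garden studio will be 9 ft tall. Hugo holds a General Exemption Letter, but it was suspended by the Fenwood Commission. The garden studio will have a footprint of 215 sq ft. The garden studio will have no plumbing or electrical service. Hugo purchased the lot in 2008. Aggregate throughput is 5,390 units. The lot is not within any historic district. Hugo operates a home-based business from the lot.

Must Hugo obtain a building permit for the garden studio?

Yes — Hugo must obtain a building permit.

Exception (a) does not apply: aggregate throughput is 5,390 units, not below 4,580 units.
Exception (b)'s conditions are all satisfied: there is no plumbing or electrical service. But applying paragraphs (e)–(f): (e) operates against (b): a home-based business operates on the lot. (f), which would lift (e), does not operate here — the General Exemption Letter is not current. (b) is therefore removed.
Exception (c) does not apply: the structure's footprint is 215 sq ft, not less than 210 sq ft.
Every exception is unavailable, so the rule governs.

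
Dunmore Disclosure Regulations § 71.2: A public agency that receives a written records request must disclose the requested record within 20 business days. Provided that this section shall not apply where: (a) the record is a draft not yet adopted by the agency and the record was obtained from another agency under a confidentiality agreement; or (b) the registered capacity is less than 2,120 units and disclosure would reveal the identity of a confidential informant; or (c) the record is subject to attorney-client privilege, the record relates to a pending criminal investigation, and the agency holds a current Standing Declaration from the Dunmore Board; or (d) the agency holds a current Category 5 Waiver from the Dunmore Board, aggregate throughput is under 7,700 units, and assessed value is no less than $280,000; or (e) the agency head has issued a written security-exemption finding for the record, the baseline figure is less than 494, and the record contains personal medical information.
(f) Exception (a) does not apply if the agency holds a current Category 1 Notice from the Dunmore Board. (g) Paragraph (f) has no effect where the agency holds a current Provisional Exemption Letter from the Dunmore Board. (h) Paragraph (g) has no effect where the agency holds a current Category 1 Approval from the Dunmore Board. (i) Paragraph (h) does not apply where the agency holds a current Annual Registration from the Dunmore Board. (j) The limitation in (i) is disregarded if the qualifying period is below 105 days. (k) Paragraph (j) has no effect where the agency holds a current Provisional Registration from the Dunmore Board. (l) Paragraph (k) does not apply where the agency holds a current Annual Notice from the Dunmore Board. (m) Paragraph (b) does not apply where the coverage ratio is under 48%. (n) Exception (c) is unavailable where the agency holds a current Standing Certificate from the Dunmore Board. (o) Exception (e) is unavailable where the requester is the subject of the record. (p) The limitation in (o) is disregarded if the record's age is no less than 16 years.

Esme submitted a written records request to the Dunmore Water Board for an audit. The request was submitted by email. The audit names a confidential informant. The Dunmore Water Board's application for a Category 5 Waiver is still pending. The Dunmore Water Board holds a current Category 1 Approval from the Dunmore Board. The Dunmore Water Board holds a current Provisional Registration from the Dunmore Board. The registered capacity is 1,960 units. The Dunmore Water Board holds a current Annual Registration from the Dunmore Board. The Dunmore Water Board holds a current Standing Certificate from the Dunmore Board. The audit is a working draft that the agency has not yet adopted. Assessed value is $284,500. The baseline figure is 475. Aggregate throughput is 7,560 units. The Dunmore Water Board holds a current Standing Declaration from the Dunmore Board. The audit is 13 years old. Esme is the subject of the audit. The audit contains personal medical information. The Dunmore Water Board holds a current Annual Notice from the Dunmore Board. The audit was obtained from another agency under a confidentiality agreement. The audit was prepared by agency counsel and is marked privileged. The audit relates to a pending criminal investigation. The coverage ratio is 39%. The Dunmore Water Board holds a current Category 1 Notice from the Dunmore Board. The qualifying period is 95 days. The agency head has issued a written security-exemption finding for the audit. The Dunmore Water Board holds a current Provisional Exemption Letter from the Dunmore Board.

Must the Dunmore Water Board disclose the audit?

Yes — the Dunmore Water Board must disclose the audit.

Exception (a) is satisfied on its face — the audit is an unadopted draft; the audit was obtained under a confidentiality agreement. However, paragraphs (f)–(l) must be considered: (f) is engaged — a current Category 1 Notice is held. (g) would limit (f) — a current Provisional Exemption Letter is held — but (h) sets (g) aside: (h) operates against (g): a current Category 1 Approval is held. (i) applies (a current Annual Registration is held), but is overridden by (j): (j) operates against (i): the qualifying period is 95 days, below the 105 days limit. (k) is engaged (a current Provisional Registration is held), but is displaced by (l): (l) operates against (k): a current Annual Notice is held. (a) is therefore removed.
Exception (b): the registered capacity is 1,960 units, less than the 2,120 units limit; the audit names a confidential informant — every condition holds. Turning to paragraph (m): (m) operates — the coverage ratio is 39%, under the 48% limit. (b) is therefore removed.
Exception (c) is satisfied on its face — the audit is privileged; the audit relates to a pending investigation; a current Standing Declaration is held. However, paragraph (n) must be considered: (n) applies — a current Standing Certificate is held. So (c) is unavailable.
Exception (d) fails — the Category 5 Waiver is not current.
Exception (e) is satisfied on its face — a written security-exemption finding has been issued; the baseline figure is 475, less than the 494 limit; the audit contains personal medical information. Turning to paragraphs (o)–(p): (o) operates against (e): Esme is the subject of the audit. (p), which would lift (o), is not triggered — the record's age is 13 years, short of 16 years. Exception (e) does not apply.
Every exception is unavailable, so the rule governs.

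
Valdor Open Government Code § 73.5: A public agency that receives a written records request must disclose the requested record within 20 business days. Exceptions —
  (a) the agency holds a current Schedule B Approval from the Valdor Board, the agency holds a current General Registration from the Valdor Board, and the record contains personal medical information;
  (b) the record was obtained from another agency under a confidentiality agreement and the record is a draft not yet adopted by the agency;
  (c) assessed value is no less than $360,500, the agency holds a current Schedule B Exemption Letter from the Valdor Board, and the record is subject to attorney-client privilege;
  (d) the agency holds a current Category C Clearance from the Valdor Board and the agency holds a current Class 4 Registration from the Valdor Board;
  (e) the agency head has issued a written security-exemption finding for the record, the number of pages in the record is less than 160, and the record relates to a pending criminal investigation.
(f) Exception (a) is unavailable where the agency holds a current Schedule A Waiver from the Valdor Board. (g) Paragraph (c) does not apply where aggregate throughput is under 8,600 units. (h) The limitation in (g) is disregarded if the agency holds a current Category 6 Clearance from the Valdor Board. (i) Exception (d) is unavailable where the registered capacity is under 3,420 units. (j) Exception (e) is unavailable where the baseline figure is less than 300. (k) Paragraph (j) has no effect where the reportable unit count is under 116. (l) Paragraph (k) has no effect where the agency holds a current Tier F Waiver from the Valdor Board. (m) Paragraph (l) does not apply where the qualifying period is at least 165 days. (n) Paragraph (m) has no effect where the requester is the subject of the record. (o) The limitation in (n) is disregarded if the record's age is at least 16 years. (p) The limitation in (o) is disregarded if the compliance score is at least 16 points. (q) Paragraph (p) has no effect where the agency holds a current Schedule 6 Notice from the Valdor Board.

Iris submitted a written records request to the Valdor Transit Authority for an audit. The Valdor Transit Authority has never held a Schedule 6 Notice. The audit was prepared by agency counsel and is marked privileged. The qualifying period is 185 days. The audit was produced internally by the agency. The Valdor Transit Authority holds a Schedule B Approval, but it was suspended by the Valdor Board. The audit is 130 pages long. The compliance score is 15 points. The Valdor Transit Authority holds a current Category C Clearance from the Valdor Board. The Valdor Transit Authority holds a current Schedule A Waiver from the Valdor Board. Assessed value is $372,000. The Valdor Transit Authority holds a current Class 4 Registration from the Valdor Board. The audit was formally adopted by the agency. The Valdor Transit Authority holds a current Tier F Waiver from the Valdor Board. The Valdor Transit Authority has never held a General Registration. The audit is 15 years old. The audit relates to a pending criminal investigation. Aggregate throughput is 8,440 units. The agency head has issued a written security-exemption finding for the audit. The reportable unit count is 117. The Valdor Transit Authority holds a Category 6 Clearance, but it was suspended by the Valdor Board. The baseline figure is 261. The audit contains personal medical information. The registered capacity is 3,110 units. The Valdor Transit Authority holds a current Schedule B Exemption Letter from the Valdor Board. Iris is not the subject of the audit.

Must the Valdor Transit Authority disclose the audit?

Yes — the Valdor Transit Authority must disclose the audit.

Exception (a) requires that the agency holds a current Schedule B Approval from the Valdor Board; but there is no Schedule B Approval in force, so (a) is unavailable.
Exception (b) fails — the audit was produced internally.
Exception (c)'s conditions are all satisfied: assessed value is $372,000, meeting the $360,500 threshold; a current Schedule B Exemption Letter is held; the audit is privileged. However, paragraphs (g)–(h) must be considered: (g) is engaged — aggregate throughput is 8,440 units, under the 8,600 units limit. (h) does not operate here (no current Category 6 Clearance is held), so (g) stands. (c) is therefore removed.
Exception (d): a current Category C Clearance is held; a current Class 4 Registration is held — every condition holds. But: (i) operates against (d): the registered capacity is 3,110 units, under the 3,420 units limit. So (d) is unavailable.
Exception (e) is satisfied on its face — a written security-exemption finding has been issued; the number of pages in the record is 130, less than the 160 limit; the audit relates to a pending investigation. Turning to paragraphs (j)–(q): (j) applies — the baseline figure is 261, less than the 300 limit. (k), which would lift (j), is not engaged — the reportable unit count is 117, not under 116. (e) is therefore removed.
No exception displaces § 73.5.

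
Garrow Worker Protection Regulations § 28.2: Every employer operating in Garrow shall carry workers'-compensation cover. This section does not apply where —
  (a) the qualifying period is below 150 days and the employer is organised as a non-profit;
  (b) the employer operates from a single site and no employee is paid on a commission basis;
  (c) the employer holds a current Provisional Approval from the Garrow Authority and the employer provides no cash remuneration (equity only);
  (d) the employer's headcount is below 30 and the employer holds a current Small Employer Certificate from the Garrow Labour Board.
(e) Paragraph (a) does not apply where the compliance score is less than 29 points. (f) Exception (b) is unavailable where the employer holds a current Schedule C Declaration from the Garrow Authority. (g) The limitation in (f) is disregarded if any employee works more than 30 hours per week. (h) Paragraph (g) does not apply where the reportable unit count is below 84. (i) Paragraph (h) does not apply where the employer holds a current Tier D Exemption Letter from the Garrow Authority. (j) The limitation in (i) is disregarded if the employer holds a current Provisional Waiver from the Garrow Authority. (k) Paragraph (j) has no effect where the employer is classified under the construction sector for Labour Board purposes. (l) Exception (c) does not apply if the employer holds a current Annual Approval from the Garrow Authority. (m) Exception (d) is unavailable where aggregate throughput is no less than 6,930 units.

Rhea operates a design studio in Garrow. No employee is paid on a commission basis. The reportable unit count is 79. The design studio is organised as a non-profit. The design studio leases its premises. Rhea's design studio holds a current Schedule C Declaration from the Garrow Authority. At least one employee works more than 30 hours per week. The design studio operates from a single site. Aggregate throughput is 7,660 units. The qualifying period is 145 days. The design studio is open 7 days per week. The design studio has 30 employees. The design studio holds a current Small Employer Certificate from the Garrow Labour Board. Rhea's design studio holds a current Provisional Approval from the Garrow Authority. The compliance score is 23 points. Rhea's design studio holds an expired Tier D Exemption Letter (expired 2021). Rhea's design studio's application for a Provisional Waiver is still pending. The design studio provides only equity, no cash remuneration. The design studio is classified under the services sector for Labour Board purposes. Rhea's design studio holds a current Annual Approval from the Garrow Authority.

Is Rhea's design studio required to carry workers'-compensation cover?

Exception (a)'s conditions are all satisfied: the qualifying period is 145 days, below the 150 days limit; the employer is a non-profit. But applying paragraph (e): (e) operates against (a): the compliance score is 23 points, less than the 29 points limit. Exception (a) does not apply.
Exception (b)'s conditions are all satisfied: the employer operates from a single site; no employee is paid on commission. But: (f) operates — a current Schedule C Declaration is held. (g) applies (at least one employee exceeds 30 hours/week), but yields to (h): (h) operates against (g): the reportable unit count is 79, below the 84 limit. (i) is not engaged (there is no Tier D Exemption Letter in force), so (h) stands. So (b) is unavailable.
Exception (c) is satisfied on its face — a current Provisional Approval is held; remuneration is equity-only. However, paragraph (l) must be considered: (l) is triggered — a current Annual Approval is held. So (c) is unavailable.
Exception (d) does not apply: the employer's headcount is 30, not below 30.
No exception is made out. Rhea's design studio falls within the general rule.

Yes — Rhea's design studio must carry workers'-compensation cover.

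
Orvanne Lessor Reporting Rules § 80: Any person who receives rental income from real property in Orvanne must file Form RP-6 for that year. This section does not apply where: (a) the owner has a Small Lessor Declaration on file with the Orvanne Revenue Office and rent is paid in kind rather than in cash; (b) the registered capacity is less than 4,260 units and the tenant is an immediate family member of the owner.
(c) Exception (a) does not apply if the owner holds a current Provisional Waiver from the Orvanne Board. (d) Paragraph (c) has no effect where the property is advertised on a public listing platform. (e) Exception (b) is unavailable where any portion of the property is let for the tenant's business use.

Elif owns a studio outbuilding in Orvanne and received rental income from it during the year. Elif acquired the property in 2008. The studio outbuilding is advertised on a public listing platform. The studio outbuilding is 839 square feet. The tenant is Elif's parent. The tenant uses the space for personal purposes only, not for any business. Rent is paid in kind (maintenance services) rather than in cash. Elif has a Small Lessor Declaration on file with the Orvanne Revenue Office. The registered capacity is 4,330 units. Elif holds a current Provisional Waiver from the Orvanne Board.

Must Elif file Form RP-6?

No — exception (a) applies; Elif is not required to file Form RP-6.

Exception (a): a Small Lessor Declaration is on file; rent is paid in kind — every condition holds. As to paragraphs (c)–(d): (c) would limit (a) — a current Provisional Waiver is held — but (d) sets (c) aside: (d) is engaged — the property is publicly advertised. Exception (a) stands.
Exception (b) requires that the registered capacity is less than 4,260 units; but the registered capacity is 4,330 units, not less than 4,260 units, so (b) is unavailable.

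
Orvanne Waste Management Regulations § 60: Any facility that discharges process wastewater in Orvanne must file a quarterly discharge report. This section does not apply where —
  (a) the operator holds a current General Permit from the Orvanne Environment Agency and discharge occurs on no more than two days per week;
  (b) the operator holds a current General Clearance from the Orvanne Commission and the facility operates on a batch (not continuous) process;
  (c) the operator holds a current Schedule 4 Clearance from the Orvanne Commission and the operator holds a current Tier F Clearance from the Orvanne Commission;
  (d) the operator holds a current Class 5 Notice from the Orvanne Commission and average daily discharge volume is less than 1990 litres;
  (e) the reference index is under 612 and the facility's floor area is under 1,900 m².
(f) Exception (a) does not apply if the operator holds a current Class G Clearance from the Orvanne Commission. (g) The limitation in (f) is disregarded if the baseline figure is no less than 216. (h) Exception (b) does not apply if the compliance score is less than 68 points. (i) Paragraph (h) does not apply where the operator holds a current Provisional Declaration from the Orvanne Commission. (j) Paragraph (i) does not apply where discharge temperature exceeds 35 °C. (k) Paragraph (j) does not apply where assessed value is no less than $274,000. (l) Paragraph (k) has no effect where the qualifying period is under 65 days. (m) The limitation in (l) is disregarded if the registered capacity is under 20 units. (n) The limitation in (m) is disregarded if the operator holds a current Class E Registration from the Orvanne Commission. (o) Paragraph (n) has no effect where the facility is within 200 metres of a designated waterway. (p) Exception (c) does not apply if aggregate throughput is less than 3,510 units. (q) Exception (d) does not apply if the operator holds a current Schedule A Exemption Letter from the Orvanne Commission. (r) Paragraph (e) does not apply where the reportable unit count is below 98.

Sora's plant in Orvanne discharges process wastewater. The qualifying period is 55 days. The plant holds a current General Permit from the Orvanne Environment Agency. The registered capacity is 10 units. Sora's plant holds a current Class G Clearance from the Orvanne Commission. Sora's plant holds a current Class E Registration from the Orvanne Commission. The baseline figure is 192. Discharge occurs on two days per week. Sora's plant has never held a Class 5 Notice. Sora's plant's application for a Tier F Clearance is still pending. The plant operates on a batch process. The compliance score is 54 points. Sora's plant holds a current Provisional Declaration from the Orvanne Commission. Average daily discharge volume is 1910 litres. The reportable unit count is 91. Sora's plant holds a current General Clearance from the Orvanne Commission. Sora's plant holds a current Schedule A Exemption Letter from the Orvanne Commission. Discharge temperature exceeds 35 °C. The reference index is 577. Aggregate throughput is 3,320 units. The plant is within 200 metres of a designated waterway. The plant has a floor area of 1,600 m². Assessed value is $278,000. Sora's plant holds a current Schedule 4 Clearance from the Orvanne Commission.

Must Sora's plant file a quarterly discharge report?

Exception (a): a current General Permit is held; discharge occurs on no more than two days per week — every condition holds. But applying paragraphs (f)–(g): (f) is triggered — a current Class G Clearance is held. (g), which would lift (f), is inapplicable — the baseline figure is 192, short of 216. Exception (a) does not apply.
Exception (b) is satisfied on its face — a current General Clearance is held; the facility operates on a batch process. Considering the limiting provisions: (h) applies (the compliance score is 54 points, less than the 68 points limit), but is displaced by (i): (i) is triggered — a current Provisional Declaration is held. (j) would limit (i) — discharge temperature exceeds 35 °C — but (k) sets (j) aside: (k) operates against (j): assessed value is $278,000, meeting the $274,000 threshold. (l) is triggered (the qualifying period is 55 days, under the 65 days limit), but yields to (m): (m) applies — the registered capacity is 10 units, under the 20 units limit. (n) would limit (m) — a current Class E Registration is held — but (o) sets (n) aside: (o) applies — the plant is within 200 m of a designated waterway. So (b) applies.
Exception (c) fails — there is no Tier F Clearance in force.
Exception (d) requires that the operator holds a current Class 5 Notice from the Orvanne Commission; but the Class 5 Notice is not current, so (d) is unavailable.
Exception (e): the reference index is 577, under the 612 limit; the facility's floor area is 1,600 m², under the 1,900 m² limit — every condition holds. But applying paragraph (r): (r) applies — the reportable unit count is 91, below the 98 limit. Exception (e) does not apply.

No — exception (b) applies; Sora's plant is not required to file a quarterly discharge report.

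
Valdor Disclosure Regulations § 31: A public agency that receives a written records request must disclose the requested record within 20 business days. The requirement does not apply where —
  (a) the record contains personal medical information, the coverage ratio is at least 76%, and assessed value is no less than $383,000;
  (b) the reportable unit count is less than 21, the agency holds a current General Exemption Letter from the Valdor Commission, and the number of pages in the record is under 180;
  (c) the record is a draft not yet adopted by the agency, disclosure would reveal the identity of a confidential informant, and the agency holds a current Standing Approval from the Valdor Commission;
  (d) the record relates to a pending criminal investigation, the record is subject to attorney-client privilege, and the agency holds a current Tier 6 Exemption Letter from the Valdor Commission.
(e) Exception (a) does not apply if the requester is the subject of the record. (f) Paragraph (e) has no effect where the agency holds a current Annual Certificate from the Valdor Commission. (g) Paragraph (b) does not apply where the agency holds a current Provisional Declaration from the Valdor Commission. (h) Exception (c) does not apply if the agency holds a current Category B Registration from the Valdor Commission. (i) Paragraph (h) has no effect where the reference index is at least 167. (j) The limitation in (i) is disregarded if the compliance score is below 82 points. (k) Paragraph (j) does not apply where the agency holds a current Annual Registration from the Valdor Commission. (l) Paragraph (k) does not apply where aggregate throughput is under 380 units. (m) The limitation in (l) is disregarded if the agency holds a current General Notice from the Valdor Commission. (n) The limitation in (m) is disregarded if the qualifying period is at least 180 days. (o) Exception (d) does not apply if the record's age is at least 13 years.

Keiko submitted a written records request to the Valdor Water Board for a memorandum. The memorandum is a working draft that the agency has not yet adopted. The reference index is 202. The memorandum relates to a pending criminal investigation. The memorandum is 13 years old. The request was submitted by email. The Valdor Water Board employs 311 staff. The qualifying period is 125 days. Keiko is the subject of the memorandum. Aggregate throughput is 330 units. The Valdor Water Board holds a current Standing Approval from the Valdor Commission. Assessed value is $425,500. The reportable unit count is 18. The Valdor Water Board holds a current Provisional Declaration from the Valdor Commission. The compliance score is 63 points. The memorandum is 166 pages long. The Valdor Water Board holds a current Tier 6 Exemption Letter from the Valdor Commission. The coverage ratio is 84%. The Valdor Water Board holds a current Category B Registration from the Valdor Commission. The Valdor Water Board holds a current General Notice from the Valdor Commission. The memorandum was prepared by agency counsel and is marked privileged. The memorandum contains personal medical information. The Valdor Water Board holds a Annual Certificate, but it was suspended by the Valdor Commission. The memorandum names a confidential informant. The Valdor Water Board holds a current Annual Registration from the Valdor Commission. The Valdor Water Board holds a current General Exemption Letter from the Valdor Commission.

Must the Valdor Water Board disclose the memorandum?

No — exception (c) applies; the Valdor Water Board is not required to disclose the memorandum.

Exception (a)'s conditions are all satisfied: the memorandum contains personal medical information; the coverage ratio is 84%, meeting the 76% threshold; assessed value is $425,500, meeting the $383,000 threshold. However, paragraphs (e)–(f) must be considered: (e) operates — Keiko is the subject of the memorandum. (f) is not triggered (there is no Annual Certificate in force), so (e) stands. (a) is therefore removed.
Exception (b)'s conditions are all satisfied: the reportable unit count is 18, less than the 21 limit; a current General Exemption Letter is held; the number of pages in the record is 166, under the 180 limit. But: (g) applies — a current Provisional Declaration is held. Exception (b) does not apply.
Exception (c): the memorandum is an unadopted draft; the memorandum names a confidential informant; a current Standing Approval is held — every condition holds. As to paragraphs (h)–(n): (h) would limit (c) — a current Category B Registration is held — but (i) sets (h) aside: (i) operates against (h): the reference index is 202, meeting the 167 threshold. (j) would limit (i) — the compliance score is 63 points, below the 82 points limit — but (k) sets (j) aside: (k) operates — a current Annual Registration is held. (l) would limit (k) — aggregate throughput is 330 units, under the 380 units limit — but (m) sets (l) aside: (m) operates against (l): a current General Notice is held. (n) is not triggered (the qualifying period is 125 days, short of 180 days), so (m) stands. Exception (c) stands.
All of (d)'s requirements are met (the memorandum relates to a pending investigation; the memorandum is privileged; a current Tier 6 Exemption Letter is held). But applying paragraph (o): (o) operates against (d): the record's age is 13 years, meeting the 13 years threshold. So (d) is unavailable.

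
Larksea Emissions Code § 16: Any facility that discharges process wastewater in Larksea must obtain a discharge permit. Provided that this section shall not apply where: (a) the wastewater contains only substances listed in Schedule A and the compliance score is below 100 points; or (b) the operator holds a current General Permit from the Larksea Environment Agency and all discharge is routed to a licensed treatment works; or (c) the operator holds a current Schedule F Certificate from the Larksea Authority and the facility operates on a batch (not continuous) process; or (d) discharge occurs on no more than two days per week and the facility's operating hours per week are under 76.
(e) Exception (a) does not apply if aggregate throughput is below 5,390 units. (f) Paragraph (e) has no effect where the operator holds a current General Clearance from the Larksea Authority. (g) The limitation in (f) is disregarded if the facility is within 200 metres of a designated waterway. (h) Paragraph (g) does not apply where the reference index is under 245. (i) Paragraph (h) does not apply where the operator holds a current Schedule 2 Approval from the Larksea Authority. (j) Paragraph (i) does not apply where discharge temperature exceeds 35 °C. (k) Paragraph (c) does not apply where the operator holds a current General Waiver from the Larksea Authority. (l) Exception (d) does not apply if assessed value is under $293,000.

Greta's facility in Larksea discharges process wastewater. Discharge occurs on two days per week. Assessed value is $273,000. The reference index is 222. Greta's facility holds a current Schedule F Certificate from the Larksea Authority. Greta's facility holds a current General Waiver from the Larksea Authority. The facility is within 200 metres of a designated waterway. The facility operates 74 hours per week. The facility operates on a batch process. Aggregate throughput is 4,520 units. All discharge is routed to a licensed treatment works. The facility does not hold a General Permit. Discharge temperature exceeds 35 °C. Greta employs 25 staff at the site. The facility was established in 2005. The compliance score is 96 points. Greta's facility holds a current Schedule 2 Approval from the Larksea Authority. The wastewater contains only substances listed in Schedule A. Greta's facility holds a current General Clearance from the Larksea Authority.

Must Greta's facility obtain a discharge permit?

Exception (a)'s conditions are all satisfied: the wastewater is Schedule-A-only; the compliance score is 96 points, below the 100 points limit. Applying paragraphs (e)–(j): (e) would limit (a) — aggregate throughput is 4,520 units, below the 5,390 units limit — but (f) sets (e) aside: (f) is engaged — a current General Clearance is held. (g) would limit (f) — the facility is within 200 m of a designated waterway — but (h) sets (g) aside: (h) is engaged — the reference index is 222, under the 245 limit. (i) is engaged (a current Schedule 2 Approval is held), but is itself disapplied by (j): (j) operates against (i): discharge temperature exceeds 35 °C. (a) remains available.
Exception (b) requires that the operator holds a current General Permit from the Larksea Environment Agency; but no General Permit is held, so (b) is unavailable.
All of (c)'s requirements are met (a current Schedule F Certificate is held; the facility operates on a batch process). But: (k) operates against (c): a current General Waiver is held. (c) is therefore removed.
All of (d)'s requirements are met (discharge occurs on no more than two days per week; the facility's operating hours per week are 74, under the 76 limit). But: (l) is engaged — assessed value is $273,000, under the $293,000 limit. (d) is therefore removed.

No — exception (a) applies; Greta's facility is not required to obtain a discharge permit.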